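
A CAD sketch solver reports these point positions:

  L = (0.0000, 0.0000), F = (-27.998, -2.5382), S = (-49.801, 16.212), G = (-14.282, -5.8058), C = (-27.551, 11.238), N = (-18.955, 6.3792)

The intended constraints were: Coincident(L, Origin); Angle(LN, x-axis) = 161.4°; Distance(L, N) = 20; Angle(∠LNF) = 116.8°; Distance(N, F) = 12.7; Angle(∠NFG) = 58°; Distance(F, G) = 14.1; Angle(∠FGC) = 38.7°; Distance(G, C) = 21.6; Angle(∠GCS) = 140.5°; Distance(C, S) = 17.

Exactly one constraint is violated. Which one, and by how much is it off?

Distance(C, S) = 17 — off by 5.80.

L = (0.00, 0.00) ✓; LN at 161.4° ✓; |LN| = 20.00 ✓; ∠LNF = 116.8° ✓; |NF| = 12.70 ✓; ∠NFG = 58.00° ✓; |FG| = 14.10 ✓; ∠FGC = 38.70° ✓; |GC| = 21.60 ✓; ∠GCS = 140.5° ✓; |CS| = 22.80 ✗.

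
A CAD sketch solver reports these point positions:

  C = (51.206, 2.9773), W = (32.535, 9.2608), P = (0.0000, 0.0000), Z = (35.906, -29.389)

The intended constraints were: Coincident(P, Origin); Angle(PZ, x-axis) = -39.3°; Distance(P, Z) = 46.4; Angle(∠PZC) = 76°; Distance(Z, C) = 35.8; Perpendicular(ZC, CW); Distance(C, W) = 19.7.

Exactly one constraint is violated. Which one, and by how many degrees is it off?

Perpendicular(ZC, CW) — off by 6.70°.

P = (0.00, 0.00) ✓; PZ at -39.30° ✓; |PZ| = 46.40 ✓; ∠PZC = 76.00° ✓; |ZC| = 35.80 ✓; ∠(ZC, CW) = 96.70° ✗; |CW| = 19.70 ✓.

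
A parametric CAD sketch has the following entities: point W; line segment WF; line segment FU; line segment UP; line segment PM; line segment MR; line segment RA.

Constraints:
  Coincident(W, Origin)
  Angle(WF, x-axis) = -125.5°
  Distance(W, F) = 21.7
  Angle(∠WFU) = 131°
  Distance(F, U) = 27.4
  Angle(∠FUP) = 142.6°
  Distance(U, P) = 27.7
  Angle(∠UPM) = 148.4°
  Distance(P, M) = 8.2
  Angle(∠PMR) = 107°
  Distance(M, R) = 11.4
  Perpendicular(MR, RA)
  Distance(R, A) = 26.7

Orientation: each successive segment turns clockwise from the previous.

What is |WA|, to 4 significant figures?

41.58

W is at the origin; WF runs at -125.5° with length 21.7, so F = (-12.60, -17.67). ∠WFU = 131.0° gives FU at -174.5° from the x-axis; with |FU| = 27.4, U = (-39.88, -20.29). ∠FUP = 142.6° gives UP at 148.1° from the x-axis; with |UP| = 27.7, P = (-63.39, -5.655). ∠UPM = 148.4° gives PM at 116.5° from the x-axis; with |PM| = 8.2, M = (-67.05, 1.684). ∠PMR = 107.0° gives MR at 43.50° from the x-axis; with |MR| = 11.4, R = (-58.78, 9.531). The perpendicularity gives RA at right angles to MR, so RA runs at -46.50°; with |RA| = 26.7, A = (-40.40, -9.837). Then |WA| = |A − W| = 41.58.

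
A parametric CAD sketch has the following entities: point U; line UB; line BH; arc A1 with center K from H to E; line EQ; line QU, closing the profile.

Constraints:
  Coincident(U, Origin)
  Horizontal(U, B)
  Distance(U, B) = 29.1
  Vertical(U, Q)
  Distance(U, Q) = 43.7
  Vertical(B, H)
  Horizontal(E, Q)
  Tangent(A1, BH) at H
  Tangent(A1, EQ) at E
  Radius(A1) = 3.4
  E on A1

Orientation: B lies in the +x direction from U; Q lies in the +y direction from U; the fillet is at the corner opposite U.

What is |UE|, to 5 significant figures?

50.697

U is at the origin; U and B share the same y with |UB| = 29.1 and B on the +x side, so B = (29.100, 0.0000). UQ is vertical with |UQ| = 43.7 and Q on the +y side, so Q = (0.0000, 43.700). The virtual corner opposite U is at (29.100, 43.700). Since A1 is tangent to BH there, KH ⟂ BH and A1 meets EQ tangentially, so KE is at right angles to EQ, with radius 3.4, so the center K sits 3.4 in from both sides at K = (25.700, 40.300). That places the tangent points at H = (29.100, 40.300) on BH and E = (25.700, 43.700) on EQ. Then |UE| = |E − U| = 50.697.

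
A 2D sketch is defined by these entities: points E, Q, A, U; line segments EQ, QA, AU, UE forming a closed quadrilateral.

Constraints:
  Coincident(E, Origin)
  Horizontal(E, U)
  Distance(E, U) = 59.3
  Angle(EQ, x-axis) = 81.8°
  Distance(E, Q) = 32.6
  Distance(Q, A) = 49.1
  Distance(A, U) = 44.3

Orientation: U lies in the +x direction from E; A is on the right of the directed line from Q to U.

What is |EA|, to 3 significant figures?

23.2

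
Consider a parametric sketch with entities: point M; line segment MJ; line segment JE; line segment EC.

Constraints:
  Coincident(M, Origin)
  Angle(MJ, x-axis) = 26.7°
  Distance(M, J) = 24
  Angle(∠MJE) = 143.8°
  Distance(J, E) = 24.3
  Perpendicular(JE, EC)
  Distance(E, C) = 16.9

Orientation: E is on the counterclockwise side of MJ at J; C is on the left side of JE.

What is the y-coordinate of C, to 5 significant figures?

40.115

∠MJE = 143.8°, so JE runs at 26.7° + (180° − 143.8°) = 62.900° from the x-axis; with |JE| = 24.3, E = J + 24.3·(cos 62.900°, sin 62.900°) = (32.511, 32.416). The perpendicularity gives EC at right angles to JE; with |EC| = 16.9 on the left of JE, C = E + 16.9·(-0.89021, 0.45554) = (17.466, 40.115). So C.y = 40.115.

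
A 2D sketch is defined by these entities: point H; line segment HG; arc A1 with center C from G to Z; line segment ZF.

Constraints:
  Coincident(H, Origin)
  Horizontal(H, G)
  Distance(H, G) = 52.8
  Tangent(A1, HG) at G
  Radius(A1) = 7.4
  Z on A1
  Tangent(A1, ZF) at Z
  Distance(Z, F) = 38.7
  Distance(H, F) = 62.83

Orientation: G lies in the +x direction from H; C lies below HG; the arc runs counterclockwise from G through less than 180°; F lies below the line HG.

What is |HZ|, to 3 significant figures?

45.9

Checks: |CZ| = 7.400 ✓; ∠(CZ, ZF) = 90.00° ✓; |ZF| = 38.70 ✓; |HF| = 62.83 ✓.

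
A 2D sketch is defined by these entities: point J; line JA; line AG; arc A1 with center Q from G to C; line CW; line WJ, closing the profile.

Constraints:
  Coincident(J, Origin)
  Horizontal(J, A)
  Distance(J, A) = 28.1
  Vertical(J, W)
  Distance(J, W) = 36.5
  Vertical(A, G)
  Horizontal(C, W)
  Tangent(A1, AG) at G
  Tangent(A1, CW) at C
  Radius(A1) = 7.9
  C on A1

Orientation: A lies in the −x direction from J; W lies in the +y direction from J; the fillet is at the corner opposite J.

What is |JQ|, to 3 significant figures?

35.0

J is at the origin; J and A share the same y with |JA| = 28.1 and A on the −x side, so A = (-28.1, 0.00). J and W share the same x with |JW| = 36.5 and W on the +y side, so W = (0.00, 36.5). The virtual corner opposite J is at (-28.1, 36.5). The tangent condition forces QG to be normal to AG and since A1 is tangent to CW there, QC ⟂ CW, with radius 7.9, so the center Q sits 7.9 in from both sides at Q = (-20.2, 28.6). Then |JQ| = |Q − J| = 35.0.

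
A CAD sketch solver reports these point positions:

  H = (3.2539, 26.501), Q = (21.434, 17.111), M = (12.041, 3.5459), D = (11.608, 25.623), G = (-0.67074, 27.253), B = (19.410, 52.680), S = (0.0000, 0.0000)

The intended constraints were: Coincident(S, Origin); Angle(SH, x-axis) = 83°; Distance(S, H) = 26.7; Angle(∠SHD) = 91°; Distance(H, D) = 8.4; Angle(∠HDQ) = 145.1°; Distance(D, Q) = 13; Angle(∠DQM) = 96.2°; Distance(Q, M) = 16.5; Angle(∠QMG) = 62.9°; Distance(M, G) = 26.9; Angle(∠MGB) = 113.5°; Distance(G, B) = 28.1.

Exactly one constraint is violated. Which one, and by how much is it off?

Distance(G, B) = 28.1 — off by 4.30.

S = (0.00, 0.00) ✓; SH at 83.00° ✓; |SH| = 26.70 ✓; ∠SHD = 91.00° ✓; |HD| = 8.400 ✓; ∠HDQ = 145.1° ✓; |DQ| = 13.00 ✓; ∠DQM = 96.20° ✓; |QM| = 16.50 ✓; ∠QMG = 62.90° ✓; |MG| = 26.90 ✓; ∠MGB = 113.5° ✓; |GB| = 32.40 ✗.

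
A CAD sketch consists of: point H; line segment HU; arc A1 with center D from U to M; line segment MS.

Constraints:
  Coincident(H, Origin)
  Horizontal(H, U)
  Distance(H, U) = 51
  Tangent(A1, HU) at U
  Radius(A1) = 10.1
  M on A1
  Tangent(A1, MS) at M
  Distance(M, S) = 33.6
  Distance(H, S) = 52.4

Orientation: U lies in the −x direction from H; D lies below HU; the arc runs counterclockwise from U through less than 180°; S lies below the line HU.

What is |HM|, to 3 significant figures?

60.5

Checks: |DM| = 10.10 ✓; ∠(DM, MS) = 90.00° ✓; |MS| = 33.60 ✓; |HS| = 52.40 ✓.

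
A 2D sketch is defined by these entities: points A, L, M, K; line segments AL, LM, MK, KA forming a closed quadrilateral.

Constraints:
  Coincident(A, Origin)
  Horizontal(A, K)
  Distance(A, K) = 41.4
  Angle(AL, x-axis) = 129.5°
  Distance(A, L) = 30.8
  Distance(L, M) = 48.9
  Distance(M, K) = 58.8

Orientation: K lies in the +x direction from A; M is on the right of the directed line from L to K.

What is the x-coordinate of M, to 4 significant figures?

-12.03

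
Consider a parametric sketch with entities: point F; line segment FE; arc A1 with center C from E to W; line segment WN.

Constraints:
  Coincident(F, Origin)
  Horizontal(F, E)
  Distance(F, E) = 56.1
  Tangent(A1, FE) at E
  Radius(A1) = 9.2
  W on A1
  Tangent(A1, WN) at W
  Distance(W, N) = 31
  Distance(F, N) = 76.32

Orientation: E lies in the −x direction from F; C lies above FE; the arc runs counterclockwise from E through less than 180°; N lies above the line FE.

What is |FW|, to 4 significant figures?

50.32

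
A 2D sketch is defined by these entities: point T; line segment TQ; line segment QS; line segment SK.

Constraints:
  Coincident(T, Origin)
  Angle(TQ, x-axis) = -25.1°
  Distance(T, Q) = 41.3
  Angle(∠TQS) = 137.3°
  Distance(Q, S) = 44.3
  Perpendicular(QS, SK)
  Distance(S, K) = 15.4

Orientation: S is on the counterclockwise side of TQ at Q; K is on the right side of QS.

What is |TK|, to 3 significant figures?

86.4

T is at the origin; TQ runs at -25.1° with length 41.3, so Q = 41.3·(cos -25.1°, sin -25.1°) = (37.4, -17.5). ∠TQS = 137.3°, so QS runs at -25.1° + (180° − 137.3°) = 17.6° from the x-axis; with |QS| = 44.3, S = Q + 44.3·(cos 17.6°, sin 17.6°) = (79.6, -4.12). QS ⟂ SK; with |SK| = 15.4 on the right of QS, K = S + 15.4·(0.302, -0.953) = (84.3, -18.8). Then |TK| = |K − T| = 86.4.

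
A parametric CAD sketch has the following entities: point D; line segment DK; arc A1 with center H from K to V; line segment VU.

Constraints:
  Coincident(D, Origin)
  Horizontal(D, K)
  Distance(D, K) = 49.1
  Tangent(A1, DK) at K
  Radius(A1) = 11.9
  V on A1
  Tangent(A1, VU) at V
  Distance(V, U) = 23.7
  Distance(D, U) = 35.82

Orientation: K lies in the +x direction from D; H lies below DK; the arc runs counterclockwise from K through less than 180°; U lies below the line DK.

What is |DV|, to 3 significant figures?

39.6

D is at the origin; DK is horizontal with |DK| = 49.1 and K on the +x side, so K = (49.1, 0.00). Since A1 is tangent to DK there, HK ⟂ DK, so H = K + (0, -11.9) = (49.1, -11.9). Since HV ⟂ VU (tangency), |HU| = √(11.9² + 23.7²) = 26.5 regardless of where V sits on A1. So U lies on both circle(D, 35.82) and circle(H, 26.5); the below-DK intersection is U = (25.9, -24.7). V is the foot of the tangent from U: V = (39.3, -5.18).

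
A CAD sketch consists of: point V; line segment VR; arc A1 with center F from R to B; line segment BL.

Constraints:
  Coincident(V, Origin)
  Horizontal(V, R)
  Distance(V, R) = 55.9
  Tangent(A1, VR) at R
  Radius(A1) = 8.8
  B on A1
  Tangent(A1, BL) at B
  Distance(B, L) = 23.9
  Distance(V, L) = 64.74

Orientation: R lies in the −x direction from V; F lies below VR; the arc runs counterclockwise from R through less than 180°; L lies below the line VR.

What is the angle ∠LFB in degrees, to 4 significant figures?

69.79°

Checks: |FB| = 8.800 ✓; ∠(FB, BL) = 90.00° ✓; |BL| = 23.90 ✓; |VL| = 64.74 ✓.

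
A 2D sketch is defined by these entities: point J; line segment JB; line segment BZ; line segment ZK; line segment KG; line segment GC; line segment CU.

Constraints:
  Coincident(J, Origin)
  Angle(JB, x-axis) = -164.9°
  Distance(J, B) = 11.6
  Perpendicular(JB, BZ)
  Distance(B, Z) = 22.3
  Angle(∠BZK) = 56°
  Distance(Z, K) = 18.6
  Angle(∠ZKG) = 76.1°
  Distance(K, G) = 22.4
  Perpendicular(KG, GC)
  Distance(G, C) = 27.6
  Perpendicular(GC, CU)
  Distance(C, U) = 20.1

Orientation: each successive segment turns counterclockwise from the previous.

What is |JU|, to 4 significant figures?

34.92

KG is perpendicular to GC, so GC runs at -117.0°; with |GC| = 27.6, C = (-25.70, -24.92). GC is perpendicular to CU, so CU runs at -27.00°; with |CU| = 20.1, U = (-7.792, -34.04). Then |JU| = |U − J| = 34.92.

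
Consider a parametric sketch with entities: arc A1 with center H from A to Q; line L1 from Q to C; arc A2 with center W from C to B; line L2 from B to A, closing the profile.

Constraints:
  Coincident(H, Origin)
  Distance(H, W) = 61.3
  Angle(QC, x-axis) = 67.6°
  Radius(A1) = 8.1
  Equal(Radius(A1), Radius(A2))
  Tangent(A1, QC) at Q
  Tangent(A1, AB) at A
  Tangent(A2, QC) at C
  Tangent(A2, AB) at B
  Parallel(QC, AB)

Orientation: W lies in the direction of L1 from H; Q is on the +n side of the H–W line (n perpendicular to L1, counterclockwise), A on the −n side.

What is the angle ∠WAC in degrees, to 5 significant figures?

7.2761°

The slot axis is L1's direction at 67.6°, so u = (cos 67.6°, sin 67.6°) = (0.38107, 0.92455) and n = (−sin 67.6°, cos 67.6°) = (-0.92455, 0.38107). H is at the origin and W lies 61.3 along u from H, so W = 61.3·u = (23.360, 56.675). Tangency of A1 to both parallel lines with radius 8.1 puts Q and A at H ± 8.1·n: Q = (-7.4888, 3.0867), A = (7.4888, -3.0867). Equal radii place C and B the same way about W: C = W + 8.1·n = (15.871, 59.761), B = W − 8.1·n = (30.848, 53.588). Then cos ∠WAC = AW·AC / (|AW||AC|), giving 7.2761°.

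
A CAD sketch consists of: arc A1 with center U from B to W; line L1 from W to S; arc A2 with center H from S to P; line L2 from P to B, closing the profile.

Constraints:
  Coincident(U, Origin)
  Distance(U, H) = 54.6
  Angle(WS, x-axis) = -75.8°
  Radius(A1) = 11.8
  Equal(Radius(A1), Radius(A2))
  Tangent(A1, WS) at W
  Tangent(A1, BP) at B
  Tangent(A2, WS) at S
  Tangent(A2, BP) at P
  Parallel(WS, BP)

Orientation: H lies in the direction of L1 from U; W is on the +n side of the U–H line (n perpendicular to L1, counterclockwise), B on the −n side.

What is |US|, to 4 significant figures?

55.86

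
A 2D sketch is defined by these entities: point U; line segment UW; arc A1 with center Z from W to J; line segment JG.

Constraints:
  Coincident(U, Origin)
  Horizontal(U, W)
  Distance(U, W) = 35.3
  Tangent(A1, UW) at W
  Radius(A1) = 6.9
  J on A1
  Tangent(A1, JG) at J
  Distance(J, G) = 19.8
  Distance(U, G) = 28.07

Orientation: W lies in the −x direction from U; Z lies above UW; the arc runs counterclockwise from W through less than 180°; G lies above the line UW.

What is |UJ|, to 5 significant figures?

29.559

Checks: |ZJ| = 6.900 ✓; ∠(ZJ, JG) = 90.00° ✓; |JG| = 19.80 ✓; |UG| = 28.07 ✓.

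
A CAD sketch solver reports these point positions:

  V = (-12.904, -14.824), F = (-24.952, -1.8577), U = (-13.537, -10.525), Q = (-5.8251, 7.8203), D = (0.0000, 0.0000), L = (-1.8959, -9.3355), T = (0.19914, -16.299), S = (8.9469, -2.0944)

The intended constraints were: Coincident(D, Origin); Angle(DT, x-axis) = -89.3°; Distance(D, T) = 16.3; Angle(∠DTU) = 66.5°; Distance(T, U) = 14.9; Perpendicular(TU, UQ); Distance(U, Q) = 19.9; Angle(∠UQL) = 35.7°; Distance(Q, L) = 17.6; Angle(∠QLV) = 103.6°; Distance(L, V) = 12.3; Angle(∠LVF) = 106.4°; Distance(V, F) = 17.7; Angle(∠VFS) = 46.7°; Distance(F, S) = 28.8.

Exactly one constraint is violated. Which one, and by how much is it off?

Distance(F, S) = 28.8 — off by 5.10.

D = (0.00, 0.00) ✓; DT at -89.30° ✓; |DT| = 16.30 ✓; ∠DTU = 66.50° ✓; |TU| = 14.90 ✓; ∠(TU, UQ) = 90.00° ✓; |UQ| = 19.90 ✓; ∠UQL = 35.70° ✓; |QL| = 17.60 ✓; ∠QLV = 103.6° ✓; |LV| = 12.30 ✓; ∠LVF = 106.4° ✓; |VF| = 17.70 ✓; ∠VFS = 46.70° ✓; |FS| = 33.90 ✗.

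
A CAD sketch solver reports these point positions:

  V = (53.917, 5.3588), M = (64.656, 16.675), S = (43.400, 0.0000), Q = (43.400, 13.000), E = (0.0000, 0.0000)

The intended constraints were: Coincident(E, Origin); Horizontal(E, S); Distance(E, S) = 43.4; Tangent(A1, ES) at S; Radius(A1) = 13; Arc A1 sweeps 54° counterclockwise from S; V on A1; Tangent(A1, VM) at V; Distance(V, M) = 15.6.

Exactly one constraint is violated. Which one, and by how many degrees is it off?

Tangent(A1, VM) at V — off by 7.50°.

E = (0.00, 0.00) ✓; E.y = 0.00, S.y = 0.00 ✓; |ES| = 43.40 ✓; ∠(QS, SE) = 90.00° ✓; |QS| = 13.00 ✓; bearing(Q→V) − bearing(Q→S) = 54.00° ✓; |QV| = 13.00 ✓; ∠(QV, VM) = 97.50° ✗; |VM| = 15.60 ✓.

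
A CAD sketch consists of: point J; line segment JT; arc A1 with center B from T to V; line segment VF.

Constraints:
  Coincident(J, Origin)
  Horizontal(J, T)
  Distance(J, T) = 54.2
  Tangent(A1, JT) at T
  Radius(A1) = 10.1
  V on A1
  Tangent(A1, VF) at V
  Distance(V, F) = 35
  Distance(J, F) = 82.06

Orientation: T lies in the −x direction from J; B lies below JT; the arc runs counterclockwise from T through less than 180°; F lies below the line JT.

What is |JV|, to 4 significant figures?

64.72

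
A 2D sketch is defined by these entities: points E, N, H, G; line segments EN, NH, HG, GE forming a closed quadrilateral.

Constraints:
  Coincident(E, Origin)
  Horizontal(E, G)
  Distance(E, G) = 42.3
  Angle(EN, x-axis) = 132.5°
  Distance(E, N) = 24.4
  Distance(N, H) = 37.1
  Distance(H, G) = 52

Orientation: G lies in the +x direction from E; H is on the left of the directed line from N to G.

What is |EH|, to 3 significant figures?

43.7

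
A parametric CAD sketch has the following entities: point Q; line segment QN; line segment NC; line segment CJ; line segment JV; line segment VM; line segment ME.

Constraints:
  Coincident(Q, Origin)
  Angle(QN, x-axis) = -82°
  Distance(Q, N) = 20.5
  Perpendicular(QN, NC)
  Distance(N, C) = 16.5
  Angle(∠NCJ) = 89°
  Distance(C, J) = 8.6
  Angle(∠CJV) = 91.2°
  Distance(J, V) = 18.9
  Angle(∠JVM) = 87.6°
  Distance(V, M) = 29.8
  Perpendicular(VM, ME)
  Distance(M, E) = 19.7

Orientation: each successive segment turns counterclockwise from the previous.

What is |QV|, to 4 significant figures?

12.11

Q is at the origin; QN runs at -82.0° with length 20.5, so N = (2.853, -20.30). The perpendicularity gives NC at right angles to QN, so NC runs at 8.000°; with |NC| = 16.5, C = (19.19, -18.00). ∠NCJ = 89.0° gives CJ at 99.00° from the x-axis; with |CJ| = 8.6, J = (17.85, -9.510). ∠CJV = 91.2° gives JV at -172.2° from the x-axis; with |JV| = 18.9, V = (-0.8780, -12.08). Then |QV| = |V − Q| = 12.11.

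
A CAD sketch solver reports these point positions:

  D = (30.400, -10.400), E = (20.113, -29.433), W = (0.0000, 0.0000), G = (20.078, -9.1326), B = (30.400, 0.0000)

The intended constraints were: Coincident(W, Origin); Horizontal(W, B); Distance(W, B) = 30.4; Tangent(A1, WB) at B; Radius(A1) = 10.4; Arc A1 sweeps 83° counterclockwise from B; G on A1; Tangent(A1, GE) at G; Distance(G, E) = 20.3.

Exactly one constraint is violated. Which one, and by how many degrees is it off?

Tangent(A1, GE) at G — off by 7.10°.

W = (0.00, 0.00) ✓; W.y = 0.00, B.y = 0.00 ✓; |WB| = 30.40 ✓; ∠(DB, BW) = 90.00° ✓; |DB| = 10.40 ✓; bearing(D→G) − bearing(D→B) = 83.00° ✓; |DG| = 10.40 ✓; ∠(DG, GE) = 82.90° ✗; |GE| = 20.30 ✓.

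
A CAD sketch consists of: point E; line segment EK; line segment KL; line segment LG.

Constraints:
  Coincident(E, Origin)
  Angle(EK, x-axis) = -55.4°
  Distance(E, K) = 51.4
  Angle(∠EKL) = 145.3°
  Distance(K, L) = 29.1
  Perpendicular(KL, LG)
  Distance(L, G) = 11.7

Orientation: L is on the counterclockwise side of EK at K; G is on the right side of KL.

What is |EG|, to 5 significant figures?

82.279

∠EKL = 145.3°, so KL runs at -55.4° + (180° − 145.3°) = -20.700° from the x-axis; with |KL| = 29.1, L = K + 29.1·(cos -20.700°, sin -20.700°) = (56.409, -52.595). KL ⟂ LG; with |LG| = 11.7 on the right of KL, G = L + 11.7·(-0.35347, -0.93544) = (52.273, -63.540). Then |EG| = |G − E| = 82.279.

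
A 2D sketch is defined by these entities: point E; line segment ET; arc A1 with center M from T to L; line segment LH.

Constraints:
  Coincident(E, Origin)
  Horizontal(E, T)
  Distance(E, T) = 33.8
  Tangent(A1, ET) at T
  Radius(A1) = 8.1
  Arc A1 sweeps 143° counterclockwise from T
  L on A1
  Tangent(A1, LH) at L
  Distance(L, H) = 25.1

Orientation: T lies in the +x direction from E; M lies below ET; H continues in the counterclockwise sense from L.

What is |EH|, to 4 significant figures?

57.26

E is at the origin; ET is horizontal with |ET| = 33.8 and T on the +x side, so T = (33.80, 0.000). A1 meets ET tangentially, so MT is at right angles to ET, so M = T + (0, -8.1) = (33.80, -8.100). On A1, T sits at bearing 90° from M; a 143° counterclockwise sweep puts L at bearing 233°, so L = M + 8.1·(cos 233°, sin 233°) = (28.93, -14.57). Tangency of A1 to LH means the radius ML is perpendicular to LH, so LH runs along (−sin 233°, cos 233°); with |LH| = 25.1, H = (48.97, -29.67). Then |EH| = |H − E| = 57.26.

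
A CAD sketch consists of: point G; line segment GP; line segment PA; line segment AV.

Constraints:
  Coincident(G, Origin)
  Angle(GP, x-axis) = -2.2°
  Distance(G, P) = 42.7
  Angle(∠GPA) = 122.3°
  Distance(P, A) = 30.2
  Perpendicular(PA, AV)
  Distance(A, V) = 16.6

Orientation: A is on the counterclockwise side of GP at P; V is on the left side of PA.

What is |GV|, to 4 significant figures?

56.49

∠GPA = 122.3°, so PA runs at -2.2° + (180° − 122.3°) = 55.50° from the x-axis; with |PA| = 30.2, A = P + 30.2·(cos 55.50°, sin 55.50°) = (59.77, 23.25). PA ⟂ AV; with |AV| = 16.6 on the left of PA, V = A + 16.6·(-0.8241, 0.5664) = (46.09, 32.65). Then |GV| = |V − G| = 56.49.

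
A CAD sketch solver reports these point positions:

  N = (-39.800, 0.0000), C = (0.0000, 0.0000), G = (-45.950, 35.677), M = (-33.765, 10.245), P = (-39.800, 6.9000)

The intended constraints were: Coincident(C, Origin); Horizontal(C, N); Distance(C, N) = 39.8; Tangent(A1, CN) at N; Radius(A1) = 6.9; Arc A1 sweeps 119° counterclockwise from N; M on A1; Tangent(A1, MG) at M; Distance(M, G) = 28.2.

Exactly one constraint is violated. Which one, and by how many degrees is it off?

Tangent(A1, MG) at M — off by 3.40°.

C = (0.00, 0.00) ✓; C.y = 0.00, N.y = 0.00 ✓; |CN| = 39.80 ✓; ∠(PN, NC) = 90.00° ✓; |PN| = 6.900 ✓; bearing(P→M) − bearing(P→N) = 119.0° ✓; |PM| = 6.900 ✓; ∠(PM, MG) = 93.40° ✗; |MG| = 28.20 ✓.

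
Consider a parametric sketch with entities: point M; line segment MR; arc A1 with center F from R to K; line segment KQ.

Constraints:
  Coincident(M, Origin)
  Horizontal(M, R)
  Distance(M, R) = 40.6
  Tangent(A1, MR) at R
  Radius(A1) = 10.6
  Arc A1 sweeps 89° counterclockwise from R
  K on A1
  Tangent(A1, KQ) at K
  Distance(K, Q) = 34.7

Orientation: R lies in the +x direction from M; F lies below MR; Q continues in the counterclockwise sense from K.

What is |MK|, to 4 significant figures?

31.76

M is at the origin; MR is horizontal with |MR| = 40.6 and R on the +x side, so R = (40.60, 0.000). A1 meets MR tangentially, so FR is at right angles to MR, so F = R + (0, -10.6) = (40.60, -10.60). On A1, R sits at bearing 90° from F; an 89° counterclockwise sweep puts K at bearing 179°, so K = F + 10.6·(cos 179°, sin 179°) = (30.00, -10.42). Then |MK| = |K − M| = 31.76.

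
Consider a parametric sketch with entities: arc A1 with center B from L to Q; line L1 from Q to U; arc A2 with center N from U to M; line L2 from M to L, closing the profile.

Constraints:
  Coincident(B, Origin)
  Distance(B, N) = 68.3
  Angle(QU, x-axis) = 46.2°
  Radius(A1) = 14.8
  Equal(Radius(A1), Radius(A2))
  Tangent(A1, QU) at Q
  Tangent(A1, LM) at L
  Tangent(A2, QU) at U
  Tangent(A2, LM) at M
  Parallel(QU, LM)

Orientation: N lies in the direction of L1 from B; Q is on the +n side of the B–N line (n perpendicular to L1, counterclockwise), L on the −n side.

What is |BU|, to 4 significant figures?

69.89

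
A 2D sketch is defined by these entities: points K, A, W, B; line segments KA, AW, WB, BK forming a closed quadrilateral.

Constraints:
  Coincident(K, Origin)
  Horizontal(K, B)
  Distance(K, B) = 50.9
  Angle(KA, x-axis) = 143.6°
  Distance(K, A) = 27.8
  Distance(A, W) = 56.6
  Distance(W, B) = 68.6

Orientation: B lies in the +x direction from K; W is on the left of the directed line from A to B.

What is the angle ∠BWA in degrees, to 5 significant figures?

73.019°

K is at the origin; KB is horizontal with |KB| = 50.9 and B in +x, so B = (50.9, 0). KA runs at 143.6° with |KA| = 27.8, so A = (-22.376, 16.497). W is determined by |AW| = 56.6 and |WB| = 68.6 together: it lies at the intersection of circle(A, 56.6) and circle(B, 68.6). With |AB| = 75.110, the foot of the radical line on AB is 27.554 from A and the perpendicular offset is √(56.6² − 27.554²) = 49.440. Taking the left-of-AB solution: W = (15.364, 58.678).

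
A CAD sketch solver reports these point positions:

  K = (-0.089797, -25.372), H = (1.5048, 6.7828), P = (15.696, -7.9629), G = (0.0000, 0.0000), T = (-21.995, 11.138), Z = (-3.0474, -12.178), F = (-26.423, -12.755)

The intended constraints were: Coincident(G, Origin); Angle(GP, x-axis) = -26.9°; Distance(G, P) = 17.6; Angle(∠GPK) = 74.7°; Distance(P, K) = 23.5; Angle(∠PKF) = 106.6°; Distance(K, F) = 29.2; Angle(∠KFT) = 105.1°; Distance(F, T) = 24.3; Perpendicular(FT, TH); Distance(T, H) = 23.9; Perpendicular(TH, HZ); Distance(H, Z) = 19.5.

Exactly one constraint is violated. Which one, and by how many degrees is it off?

Perpendicular(TH, HZ) — off by 3.00°.

G = (0.00, 0.00) ✓; GP at -26.90° ✓; |GP| = 17.60 ✓; ∠GPK = 74.70° ✓; |PK| = 23.50 ✓; ∠PKF = 106.6° ✓; |KF| = 29.20 ✓; ∠KFT = 105.1° ✓; |FT| = 24.30 ✓; ∠(FT, TH) = 90.00° ✓; |TH| = 23.90 ✓; ∠(TH, HZ) = 93.00° ✗; |HZ| = 19.50 ✓.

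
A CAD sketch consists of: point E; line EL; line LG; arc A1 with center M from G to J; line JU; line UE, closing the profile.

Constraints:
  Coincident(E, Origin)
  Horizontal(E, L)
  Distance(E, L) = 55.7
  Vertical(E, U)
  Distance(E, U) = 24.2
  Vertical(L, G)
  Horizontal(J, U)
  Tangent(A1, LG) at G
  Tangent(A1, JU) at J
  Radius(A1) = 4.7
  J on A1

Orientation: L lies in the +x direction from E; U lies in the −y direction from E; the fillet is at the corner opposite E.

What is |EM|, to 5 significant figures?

54.601

E is at the origin; EL is horizontal with |EL| = 55.7 and L on the +x side, so L = (55.700, 0.0000). EU is vertical with |EU| = 24.2 and U on the −y side, so U = (0.0000, -24.200). The virtual corner opposite E is at (55.700, -24.200). A1 meets LG tangentially, so MG is at right angles to LG and the tangent condition forces MJ to be normal to JU, with radius 4.7, so the center M sits 4.7 in from both sides at M = (51.000, -19.500). Then |EM| = |M − E| = 54.601.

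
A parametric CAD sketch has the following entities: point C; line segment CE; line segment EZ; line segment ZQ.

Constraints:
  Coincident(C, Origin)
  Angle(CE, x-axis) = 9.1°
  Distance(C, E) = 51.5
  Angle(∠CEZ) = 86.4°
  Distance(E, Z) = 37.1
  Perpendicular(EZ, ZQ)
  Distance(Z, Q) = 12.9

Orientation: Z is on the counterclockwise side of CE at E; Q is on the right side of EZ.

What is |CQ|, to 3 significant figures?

72.7

∠CEZ = 86.4°, so EZ runs at 9.1° + (180° − 86.4°) = 103° from the x-axis; with |EZ| = 37.1, Z = E + 37.1·(cos 103°, sin 103°) = (42.7, 44.3). EZ is perpendicular to ZQ; with |ZQ| = 12.9 on the right of EZ, Q = Z + 12.9·(0.976, 0.220) = (55.3, 47.2). Then |CQ| = |Q − C| = 72.7.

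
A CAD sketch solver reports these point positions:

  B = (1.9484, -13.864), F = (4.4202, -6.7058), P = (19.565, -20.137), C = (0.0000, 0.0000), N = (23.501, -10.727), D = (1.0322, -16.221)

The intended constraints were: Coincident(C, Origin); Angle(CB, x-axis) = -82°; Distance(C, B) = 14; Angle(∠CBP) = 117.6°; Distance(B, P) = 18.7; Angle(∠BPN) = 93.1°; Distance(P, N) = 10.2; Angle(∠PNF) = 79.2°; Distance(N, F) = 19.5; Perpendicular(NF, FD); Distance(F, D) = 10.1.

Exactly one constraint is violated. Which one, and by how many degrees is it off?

Perpendicular(NF, FD) — off by 7.70°.

C = (0.00, 0.00) ✓; CB at -82.00° ✓; |CB| = 14.00 ✓; ∠CBP = 117.6° ✓; |BP| = 18.70 ✓; ∠BPN = 93.10° ✓; |PN| = 10.20 ✓; ∠PNF = 79.20° ✓; |NF| = 19.50 ✓; ∠(NF, FD) = 82.30° ✗; |FD| = 10.10 ✓.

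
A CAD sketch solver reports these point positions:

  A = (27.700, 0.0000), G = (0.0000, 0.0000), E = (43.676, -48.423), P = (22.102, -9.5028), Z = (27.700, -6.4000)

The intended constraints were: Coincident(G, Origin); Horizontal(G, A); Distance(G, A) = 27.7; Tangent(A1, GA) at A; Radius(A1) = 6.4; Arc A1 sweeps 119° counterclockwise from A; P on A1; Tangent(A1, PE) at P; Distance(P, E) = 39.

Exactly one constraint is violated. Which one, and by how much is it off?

Distance(P, E) = 39 — off by 5.50.

G = (0.00, 0.00) ✓; G.y = 0.00, A.y = 0.00 ✓; |GA| = 27.70 ✓; ∠(ZA, AG) = 90.00° ✓; |ZA| = 6.400 ✓; bearing(Z→P) − bearing(Z→A) = 119.0° ✓; |ZP| = 6.400 ✓; ∠(ZP, PE) = 90.00° ✓; |PE| = 44.50 ✗.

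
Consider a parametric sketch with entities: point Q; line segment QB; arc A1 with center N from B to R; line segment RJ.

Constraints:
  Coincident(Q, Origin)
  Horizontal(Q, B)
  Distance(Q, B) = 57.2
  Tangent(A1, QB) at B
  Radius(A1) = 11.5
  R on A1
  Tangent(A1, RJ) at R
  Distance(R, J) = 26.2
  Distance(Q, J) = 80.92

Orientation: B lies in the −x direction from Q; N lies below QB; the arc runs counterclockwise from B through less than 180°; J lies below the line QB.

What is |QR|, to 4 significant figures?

69.24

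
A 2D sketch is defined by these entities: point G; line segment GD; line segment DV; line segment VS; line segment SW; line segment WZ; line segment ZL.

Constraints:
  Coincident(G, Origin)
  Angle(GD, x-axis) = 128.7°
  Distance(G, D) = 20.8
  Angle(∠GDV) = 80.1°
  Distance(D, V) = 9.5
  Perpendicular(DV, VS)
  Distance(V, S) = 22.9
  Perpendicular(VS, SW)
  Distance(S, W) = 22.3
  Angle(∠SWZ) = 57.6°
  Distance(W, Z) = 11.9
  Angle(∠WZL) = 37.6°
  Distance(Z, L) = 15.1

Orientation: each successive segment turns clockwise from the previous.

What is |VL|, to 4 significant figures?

31.46

G is at the origin; GD runs at 128.7° with length 20.8, so D = (-13.01, 16.23). ∠GDV = 80.1° gives DV at 28.80° from the x-axis; with |DV| = 9.5, V = (-4.680, 20.81). The perpendicularity gives VS at right angles to DV, so VS runs at -61.20°; with |VS| = 22.9, S = (6.352, 0.7422). VS ⟂ SW, so SW runs at -151.2°; with |SW| = 22.3, W = (-13.19, -10.00). ∠SWZ = 57.6° gives WZ at 86.40° from the x-axis; with |WZ| = 11.9, Z = (-12.44, 1.876). ∠WZL = 37.6° gives ZL at -56.00° from the x-axis; with |ZL| = 15.1, L = (-3.999, -10.64). Then |VL| = |L − V| = 31.46.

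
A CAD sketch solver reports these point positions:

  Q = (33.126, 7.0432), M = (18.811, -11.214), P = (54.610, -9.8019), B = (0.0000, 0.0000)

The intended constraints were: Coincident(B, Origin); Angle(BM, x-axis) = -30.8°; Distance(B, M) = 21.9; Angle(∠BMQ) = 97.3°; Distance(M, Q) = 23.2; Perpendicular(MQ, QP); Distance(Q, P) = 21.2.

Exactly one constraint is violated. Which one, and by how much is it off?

Distance(Q, P) = 21.2 — off by 6.10.

B = (0.00, 0.00) ✓; BM at -30.80° ✓; |BM| = 21.90 ✓; ∠BMQ = 97.30° ✓; |MQ| = 23.20 ✓; ∠(MQ, QP) = 90.00° ✓; |QP| = 27.30 ✗.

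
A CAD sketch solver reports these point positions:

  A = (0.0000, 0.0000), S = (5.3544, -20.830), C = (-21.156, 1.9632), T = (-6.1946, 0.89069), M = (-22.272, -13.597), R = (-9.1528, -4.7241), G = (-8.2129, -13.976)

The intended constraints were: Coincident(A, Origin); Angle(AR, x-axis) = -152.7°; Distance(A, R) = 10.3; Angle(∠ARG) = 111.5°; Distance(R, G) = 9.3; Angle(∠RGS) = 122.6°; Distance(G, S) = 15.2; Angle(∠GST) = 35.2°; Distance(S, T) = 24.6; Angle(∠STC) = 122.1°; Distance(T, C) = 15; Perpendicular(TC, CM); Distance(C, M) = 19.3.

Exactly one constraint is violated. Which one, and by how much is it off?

Distance(C, M) = 19.3 — off by 3.70.

A = (0.00, 0.00) ✓; AR at -152.7° ✓; |AR| = 10.30 ✓; ∠ARG = 111.5° ✓; |RG| = 9.300 ✓; ∠RGS = 122.6° ✓; |GS| = 15.20 ✓; ∠GST = 35.20° ✓; |ST| = 24.60 ✓; ∠STC = 122.1° ✓; |TC| = 15.00 ✓; ∠(TC, CM) = 90.00° ✓; |CM| = 15.60 ✗.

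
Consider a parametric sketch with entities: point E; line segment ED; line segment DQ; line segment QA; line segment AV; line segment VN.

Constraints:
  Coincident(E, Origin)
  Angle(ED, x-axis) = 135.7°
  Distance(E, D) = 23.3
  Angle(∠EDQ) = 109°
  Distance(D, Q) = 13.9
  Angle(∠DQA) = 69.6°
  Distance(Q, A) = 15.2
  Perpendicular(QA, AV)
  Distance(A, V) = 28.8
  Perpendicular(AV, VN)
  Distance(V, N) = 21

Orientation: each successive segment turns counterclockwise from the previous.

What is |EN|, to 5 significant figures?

37.667

E is at the origin; ED runs at 135.7° with length 23.3, so D = (-16.676, 16.273). ∠EDQ = 109.0° gives DQ at -153.30° from the x-axis; with |DQ| = 13.9, Q = (-29.094, 10.028). ∠DQA = 69.6° gives QA at -42.900° from the x-axis; with |QA| = 15.2, A = (-17.959, -0.31942). QA is perpendicular to AV, so AV runs at 47.100°; with |AV| = 28.8, V = (1.6459, 20.778). AV ⟂ VN, so VN runs at 137.10°; with |VN| = 21.0, N = (-13.737, 35.073). Then |EN| = |N − E| = 37.667.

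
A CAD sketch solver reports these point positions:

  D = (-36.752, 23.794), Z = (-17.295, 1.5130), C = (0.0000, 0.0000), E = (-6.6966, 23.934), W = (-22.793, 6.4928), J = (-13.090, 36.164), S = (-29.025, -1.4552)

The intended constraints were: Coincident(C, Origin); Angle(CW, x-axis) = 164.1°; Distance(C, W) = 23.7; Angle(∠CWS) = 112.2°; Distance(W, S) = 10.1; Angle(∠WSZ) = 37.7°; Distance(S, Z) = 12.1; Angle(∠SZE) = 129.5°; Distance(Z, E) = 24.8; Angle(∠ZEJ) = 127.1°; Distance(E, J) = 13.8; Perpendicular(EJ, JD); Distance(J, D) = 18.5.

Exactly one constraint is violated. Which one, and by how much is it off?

Distance(J, D) = 18.5 — off by 8.20.

C = (0.00, 0.00) ✓; CW at 164.1° ✓; |CW| = 23.70 ✓; ∠CWS = 112.2° ✓; |WS| = 10.10 ✓; ∠WSZ = 37.70° ✓; |SZ| = 12.10 ✓; ∠SZE = 129.5° ✓; |ZE| = 24.80 ✓; ∠ZEJ = 127.1° ✓; |EJ| = 13.80 ✓; ∠(EJ, JD) = 90.00° ✓; |JD| = 26.70 ✗.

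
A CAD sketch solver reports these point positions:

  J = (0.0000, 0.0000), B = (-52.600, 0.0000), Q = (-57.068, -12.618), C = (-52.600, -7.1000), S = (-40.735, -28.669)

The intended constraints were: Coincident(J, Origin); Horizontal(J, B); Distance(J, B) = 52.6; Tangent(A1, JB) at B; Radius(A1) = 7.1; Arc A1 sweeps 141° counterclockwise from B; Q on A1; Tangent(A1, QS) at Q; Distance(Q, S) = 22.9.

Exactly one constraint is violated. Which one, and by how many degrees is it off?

Tangent(A1, QS) at Q — off by 5.50°.

J = (0.00, 0.00) ✓; J.y = 0.00, B.y = 0.00 ✓; |JB| = 52.60 ✓; ∠(CB, BJ) = 90.00° ✓; |CB| = 7.100 ✓; bearing(C→Q) − bearing(C→B) = 141.0° ✓; |CQ| = 7.100 ✓; ∠(CQ, QS) = 95.50° ✗; |QS| = 22.90 ✓.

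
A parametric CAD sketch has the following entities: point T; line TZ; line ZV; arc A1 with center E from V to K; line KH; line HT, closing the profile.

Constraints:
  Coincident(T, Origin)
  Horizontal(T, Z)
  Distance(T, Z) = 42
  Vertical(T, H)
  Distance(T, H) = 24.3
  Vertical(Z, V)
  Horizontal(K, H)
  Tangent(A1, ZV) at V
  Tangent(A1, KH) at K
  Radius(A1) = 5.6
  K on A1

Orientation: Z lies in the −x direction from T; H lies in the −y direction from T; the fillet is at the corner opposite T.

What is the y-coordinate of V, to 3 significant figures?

-18.7

T is at the origin; TZ is horizontal with |TZ| = 42.0 and Z on the −x side, so Z = (-42.0, 0.00). T and H share the same x with |TH| = 24.3 and H on the −y side, so H = (0.00, -24.3). The virtual corner opposite T is at (-42.0, -24.3). Since A1 is tangent to ZV there, EV ⟂ ZV and A1 meets KH tangentially, so EK is at right angles to KH, with radius 5.6, so the center E sits 5.6 in from both sides at E = (-36.4, -18.7). That places the tangent points at V = (-42.0, -18.7) on ZV and K = (-36.4, -24.3) on KH. So V.y = -18.7.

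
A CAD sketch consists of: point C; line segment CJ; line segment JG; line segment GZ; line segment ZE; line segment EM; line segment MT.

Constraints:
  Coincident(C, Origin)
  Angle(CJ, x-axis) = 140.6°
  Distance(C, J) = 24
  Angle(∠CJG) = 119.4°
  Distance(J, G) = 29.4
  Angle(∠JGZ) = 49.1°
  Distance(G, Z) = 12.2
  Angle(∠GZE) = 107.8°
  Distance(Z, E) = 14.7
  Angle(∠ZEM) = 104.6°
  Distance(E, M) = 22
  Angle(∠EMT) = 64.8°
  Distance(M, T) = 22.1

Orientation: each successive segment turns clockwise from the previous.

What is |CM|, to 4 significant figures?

45.42

C is at the origin; CJ runs at 140.6° with length 24.0, so J = (-18.55, 15.23). ∠CJG = 119.4° gives JG at 80.00° from the x-axis; with |JG| = 29.4, G = (-13.44, 44.19). ∠JGZ = 49.1° gives GZ at -50.90° from the x-axis; with |GZ| = 12.2, Z = (-5.746, 34.72). ∠GZE = 107.8° gives ZE at -123.1° from the x-axis; with |ZE| = 14.7, E = (-13.77, 22.40). ∠ZEM = 104.6° gives EM at 161.5° from the x-axis; with |EM| = 22.0, M = (-34.64, 29.39). Then |CM| = |M − C| = 45.42.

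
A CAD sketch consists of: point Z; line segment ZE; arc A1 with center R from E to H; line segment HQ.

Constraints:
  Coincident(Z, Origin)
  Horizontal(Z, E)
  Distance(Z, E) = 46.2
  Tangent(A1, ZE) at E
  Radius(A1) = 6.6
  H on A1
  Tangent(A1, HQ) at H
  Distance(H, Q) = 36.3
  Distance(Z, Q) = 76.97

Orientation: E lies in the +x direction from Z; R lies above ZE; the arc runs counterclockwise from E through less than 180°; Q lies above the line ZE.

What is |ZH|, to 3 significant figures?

52.3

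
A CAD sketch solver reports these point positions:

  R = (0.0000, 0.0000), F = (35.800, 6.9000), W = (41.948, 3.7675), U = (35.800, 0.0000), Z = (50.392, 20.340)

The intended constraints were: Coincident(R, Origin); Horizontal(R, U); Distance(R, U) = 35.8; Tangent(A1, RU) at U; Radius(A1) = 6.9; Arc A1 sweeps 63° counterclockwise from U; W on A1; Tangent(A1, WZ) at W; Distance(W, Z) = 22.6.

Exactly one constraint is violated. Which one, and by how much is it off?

Distance(W, Z) = 22.6 — off by 4.00.

R = (0.00, 0.00) ✓; R.y = 0.00, U.y = 0.00 ✓; |RU| = 35.80 ✓; ∠(FU, UR) = 90.00° ✓; |FU| = 6.900 ✓; bearing(F→W) − bearing(F→U) = 63.00° ✓; |FW| = 6.900 ✓; ∠(FW, WZ) = 90.00° ✓; |WZ| = 18.60 ✗.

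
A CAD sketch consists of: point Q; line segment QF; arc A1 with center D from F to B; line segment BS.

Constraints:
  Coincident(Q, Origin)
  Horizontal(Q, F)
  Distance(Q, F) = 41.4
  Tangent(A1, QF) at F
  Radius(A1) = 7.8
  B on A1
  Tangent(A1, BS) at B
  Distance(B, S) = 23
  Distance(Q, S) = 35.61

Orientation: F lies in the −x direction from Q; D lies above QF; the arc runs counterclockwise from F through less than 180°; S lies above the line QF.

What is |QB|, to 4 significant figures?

34.60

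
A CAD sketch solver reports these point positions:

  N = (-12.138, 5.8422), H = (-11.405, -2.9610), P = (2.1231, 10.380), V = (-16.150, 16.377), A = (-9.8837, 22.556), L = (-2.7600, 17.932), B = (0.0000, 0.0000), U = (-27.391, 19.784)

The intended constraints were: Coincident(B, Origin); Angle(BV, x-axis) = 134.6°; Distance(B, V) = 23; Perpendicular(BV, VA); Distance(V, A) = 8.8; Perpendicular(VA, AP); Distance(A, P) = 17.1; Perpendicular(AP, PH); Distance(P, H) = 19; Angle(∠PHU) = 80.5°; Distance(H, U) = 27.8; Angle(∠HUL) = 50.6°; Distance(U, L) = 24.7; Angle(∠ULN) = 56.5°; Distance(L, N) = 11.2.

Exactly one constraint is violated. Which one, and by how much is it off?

Distance(L, N) = 11.2 — off by 4.10.

B = (0.00, 0.00) ✓; BV at 134.6° ✓; |BV| = 23.00 ✓; ∠(BV, VA) = 90.00° ✓; |VA| = 8.800 ✓; ∠(VA, AP) = 90.00° ✓; |AP| = 17.10 ✓; ∠(AP, PH) = 90.00° ✓; |PH| = 19.00 ✓; ∠PHU = 80.50° ✓; |HU| = 27.80 ✓; ∠HUL = 50.60° ✓; |UL| = 24.70 ✓; ∠ULN = 56.50° ✓; |LN| = 15.30 ✗.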